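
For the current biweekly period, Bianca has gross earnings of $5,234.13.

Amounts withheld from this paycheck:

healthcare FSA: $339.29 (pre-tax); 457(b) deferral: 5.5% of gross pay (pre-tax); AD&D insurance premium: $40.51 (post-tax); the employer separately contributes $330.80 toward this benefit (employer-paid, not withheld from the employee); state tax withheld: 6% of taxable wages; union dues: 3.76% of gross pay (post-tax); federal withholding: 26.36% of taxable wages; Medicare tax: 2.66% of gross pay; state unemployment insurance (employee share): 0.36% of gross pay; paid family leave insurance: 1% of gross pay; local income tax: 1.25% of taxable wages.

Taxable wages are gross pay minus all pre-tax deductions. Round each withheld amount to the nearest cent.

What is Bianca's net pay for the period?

$2,610.84

457(b) deferral: $5,234.13 × 0.055 = $287.88
Healthcare FSA: $339.29
Pre-tax total = $287.88 + $339.29 = $627.17
Taxable wages = $5,234.13 − $627.17 = $4,606.96
Local income tax: $4,606.96 × 0.0125 = $57.59
Federal withholding: $4,606.96 × 0.2636 = $1,214.39
State tax withheld: $4,606.96 × 0.06 = $276.42
State unemployment insurance (employee share): $5,234.13 × 0.0036 = $18.84
Medicare tax: $5,234.13 × 0.0266 = $139.23
Paid family leave insurance: $5,234.13 × 0.01 = $52.34
AD&D insurance premium: $40.51
Union dues: $5,234.13 × 0.0376 = $196.80
(Employer's $330.80 toward AD&D insurance premium is not withheld from the employee.)
Total deductions = $287.88 + $339.29 + $57.59 + $1,214.39 + $276.42 + $18.84 + $139.23 + $52.34 + $40.51 + $196.80 = $2,623.29
Net pay = $5,234.13 − $2,623.29 = $2,610.84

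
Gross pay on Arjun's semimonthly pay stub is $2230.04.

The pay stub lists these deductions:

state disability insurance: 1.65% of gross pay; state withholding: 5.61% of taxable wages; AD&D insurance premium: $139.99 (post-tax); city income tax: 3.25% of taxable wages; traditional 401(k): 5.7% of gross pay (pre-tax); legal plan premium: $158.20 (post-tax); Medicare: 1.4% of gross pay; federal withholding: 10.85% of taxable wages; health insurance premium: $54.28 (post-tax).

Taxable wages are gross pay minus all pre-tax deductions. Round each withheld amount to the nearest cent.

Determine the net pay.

Traditional 401(k): $2230.04 × 0.057 = $127.11
Taxable wages = $2230.04 − $127.11 = $2102.93
City income tax: $2102.93 × 0.0325 = $68.35
State withholding: $2102.93 × 0.0561 = $117.97
Federal withholding: $2102.93 × 0.1085 = $228.17
Medicare: $2230.04 × 0.014 = $31.22
State disability insurance: $2230.04 × 0.0165 = $36.80
AD&D insurance premium: $139.99
Health insurance premium: $54.28
Legal plan premium: $158.20
Total deductions = $127.11 + $68.35 + $117.97 + $228.17 + $31.22 + $36.80 + $139.99 + $54.28 + $158.20 = $962.09
Net pay = $2230.04 − $962.09 = $1267.95

$1267.95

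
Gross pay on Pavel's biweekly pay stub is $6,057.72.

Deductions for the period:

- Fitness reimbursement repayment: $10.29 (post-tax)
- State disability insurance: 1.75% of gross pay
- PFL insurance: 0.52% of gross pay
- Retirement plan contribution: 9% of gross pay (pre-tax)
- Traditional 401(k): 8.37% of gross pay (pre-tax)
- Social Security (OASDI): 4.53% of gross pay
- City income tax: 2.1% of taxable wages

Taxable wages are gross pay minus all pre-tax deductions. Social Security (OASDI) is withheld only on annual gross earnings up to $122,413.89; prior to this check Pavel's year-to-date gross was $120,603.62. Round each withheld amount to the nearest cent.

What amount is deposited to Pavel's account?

$4,670.57

Retirement plan contribution: $6,057.72 × 0.09 = $545.19
Traditional 401(k): $6,057.72 × 0.0837 = $507.03
Pre-tax total = $545.19 + $507.03 = $1,052.22
Taxable wages = $6,057.72 − $1,052.22 = $5,005.50
City income tax: $5,005.50 × 0.021 = $105.12
State disability insurance: $6,057.72 × 0.0175 = $106.01
PFL insurance: $6,057.72 × 0.0052 = $31.50
Social Security (OASDI): only $122,413.89 − $120,603.62 = $1,810.27 of this check is subject → $1,810.27 × 0.0453 = $82.01
Fitness reimbursement repayment: $10.29
Total deductions = $545.19 + $507.03 + $105.12 + $106.01 + $31.50 + $82.01 + $10.29 = $1,387.15
Net pay = $6,057.72 − $1,387.15 = $4,670.57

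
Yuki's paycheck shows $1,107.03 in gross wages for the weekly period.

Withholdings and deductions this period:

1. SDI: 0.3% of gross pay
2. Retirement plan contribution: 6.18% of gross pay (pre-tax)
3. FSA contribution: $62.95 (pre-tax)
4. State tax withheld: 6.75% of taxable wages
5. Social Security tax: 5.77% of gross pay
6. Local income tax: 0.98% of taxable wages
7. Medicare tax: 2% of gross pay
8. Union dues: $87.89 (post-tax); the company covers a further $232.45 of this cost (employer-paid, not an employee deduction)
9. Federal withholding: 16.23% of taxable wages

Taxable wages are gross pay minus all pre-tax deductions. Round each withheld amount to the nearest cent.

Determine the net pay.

$564.67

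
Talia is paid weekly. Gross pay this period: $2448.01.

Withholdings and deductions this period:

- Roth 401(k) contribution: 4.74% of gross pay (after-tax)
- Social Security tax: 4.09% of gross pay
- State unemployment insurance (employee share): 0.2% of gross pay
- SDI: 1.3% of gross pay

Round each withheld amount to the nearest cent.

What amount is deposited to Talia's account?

State unemployment insurance (employee share): $2448.01 × 0.002 = $4.90
Social Security tax: $2448.01 × 0.0409 = $100.12
SDI: $2448.01 × 0.013 = $31.82
Roth 401(k) contribution: $2448.01 × 0.0474 = $116.04
Total deductions = $4.90 + $100.12 + $31.82 + $116.04 = $252.88
Net pay = $2448.01 − $252.88 = $2195.13

$2195.13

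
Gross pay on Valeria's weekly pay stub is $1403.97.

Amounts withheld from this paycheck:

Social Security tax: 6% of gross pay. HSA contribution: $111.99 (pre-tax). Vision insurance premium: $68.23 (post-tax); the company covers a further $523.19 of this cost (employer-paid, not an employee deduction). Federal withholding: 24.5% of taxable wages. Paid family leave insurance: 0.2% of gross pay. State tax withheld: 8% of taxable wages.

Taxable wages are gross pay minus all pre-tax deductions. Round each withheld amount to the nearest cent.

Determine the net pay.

HSA contribution: $111.99
Taxable wages = $1403.97 − $111.99 = $1291.98
Federal withholding: $1291.98 × 0.245 = $316.54
State tax withheld: $1291.98 × 0.08 = $103.36
Social Security tax: $1403.97 × 0.06 = $84.24
Paid family leave insurance: $1403.97 × 0.002 = $2.81
Vision insurance premium: $68.23
(Employer's $523.19 toward vision insurance premium is not withheld from the employee.)
Total deductions = $111.99 + $316.54 + $103.36 + $84.24 + $2.81 + $68.23 = $687.17
Net pay = $1403.97 − $687.17 = $716.80

$716.80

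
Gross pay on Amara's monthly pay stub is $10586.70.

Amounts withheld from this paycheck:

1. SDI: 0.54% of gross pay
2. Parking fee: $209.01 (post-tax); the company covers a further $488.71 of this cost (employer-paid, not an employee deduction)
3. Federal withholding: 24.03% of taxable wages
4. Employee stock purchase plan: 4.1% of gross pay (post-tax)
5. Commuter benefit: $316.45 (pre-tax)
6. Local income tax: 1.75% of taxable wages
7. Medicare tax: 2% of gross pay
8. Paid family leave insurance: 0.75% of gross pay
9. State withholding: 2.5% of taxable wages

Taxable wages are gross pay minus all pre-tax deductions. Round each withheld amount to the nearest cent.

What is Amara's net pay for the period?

Commuter benefit: $316.45
Taxable wages = $10586.70 − $316.45 = $10270.25
State withholding: $10270.25 × 0.025 = $256.76
Federal withholding: $10270.25 × 0.2403 = $2467.94
Local income tax: $10270.25 × 0.0175 = $179.73
Medicare tax: $10586.70 × 0.02 = $211.73
SDI: $10586.70 × 0.0054 = $57.17
Paid family leave insurance: $10586.70 × 0.0075 = $79.40
Employee stock purchase plan: $10586.70 × 0.041 = $434.05
Parking fee: $209.01
(Employer's $488.71 toward parking fee is not withheld from the employee.)
Total deductions = $316.45 + $256.76 + $2467.94 + $179.73 + $211.73 + $57.17 + $79.40 + $434.05 + $209.01 = $4212.24
Net pay = $10586.70 − $4212.24 = $6374.46

$6374.46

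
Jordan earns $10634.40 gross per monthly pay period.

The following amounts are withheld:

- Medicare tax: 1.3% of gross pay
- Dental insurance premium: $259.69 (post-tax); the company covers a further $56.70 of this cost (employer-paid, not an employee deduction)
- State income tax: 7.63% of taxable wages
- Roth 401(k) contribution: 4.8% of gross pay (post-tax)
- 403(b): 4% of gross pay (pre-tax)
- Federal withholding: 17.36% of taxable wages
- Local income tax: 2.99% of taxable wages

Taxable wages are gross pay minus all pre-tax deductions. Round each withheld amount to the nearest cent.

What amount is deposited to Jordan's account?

$6444.14

403(b): $10634.40 × 0.04 = $425.38
Taxable wages = $10634.40 − $425.38 = $10209.02
State income tax: $10209.02 × 0.0763 = $778.95
Local income tax: $10209.02 × 0.0299 = $305.25
Federal withholding: $10209.02 × 0.1736 = $1772.29
Medicare tax: $10634.40 × 0.013 = $138.25
Roth 401(k) contribution: $10634.40 × 0.048 = $510.45
Dental insurance premium: $259.69
(Employer's $56.70 toward dental insurance premium is not withheld from the employee.)
Total deductions = $425.38 + $778.95 + $305.25 + $1772.29 + $138.25 + $510.45 + $259.69 = $4190.26
Net pay = $10634.40 − $4190.26 = $6444.14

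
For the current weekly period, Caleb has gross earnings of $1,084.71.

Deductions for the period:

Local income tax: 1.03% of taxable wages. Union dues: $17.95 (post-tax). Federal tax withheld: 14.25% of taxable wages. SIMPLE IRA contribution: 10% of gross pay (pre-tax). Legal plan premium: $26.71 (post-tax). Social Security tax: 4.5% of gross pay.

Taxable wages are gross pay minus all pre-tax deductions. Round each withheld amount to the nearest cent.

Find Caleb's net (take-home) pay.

SIMPLE IRA contribution: $1,084.71 × 0.1 = $108.47
Taxable wages = $1,084.71 − $108.47 = $976.24
Federal tax withheld: $976.24 × 0.1425 = $139.11
Local income tax: $976.24 × 0.0103 = $10.06
Social Security tax: $1,084.71 × 0.045 = $48.81
Union dues: $17.95
Legal plan premium: $26.71
Total deductions = $108.47 + $139.11 + $10.06 + $48.81 + $17.95 + $26.71 = $351.11
Net pay = $1,084.71 − $351.11 = $733.60

$733.60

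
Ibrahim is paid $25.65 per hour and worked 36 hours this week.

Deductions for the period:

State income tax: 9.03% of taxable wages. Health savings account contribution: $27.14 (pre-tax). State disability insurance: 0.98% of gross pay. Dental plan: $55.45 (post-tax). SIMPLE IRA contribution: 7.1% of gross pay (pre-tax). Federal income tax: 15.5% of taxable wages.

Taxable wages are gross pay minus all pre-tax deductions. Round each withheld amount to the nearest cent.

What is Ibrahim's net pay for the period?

Gross pay: 36 × $25.65 = $923.40
SIMPLE IRA contribution: $923.40 × 0.071 = $65.56
Health savings account contribution: $27.14
Pre-tax total = $65.56 + $27.14 = $92.70
Taxable wages = $923.40 − $92.70 = $830.70
State income tax: $830.70 × 0.0903 = $75.01
Federal income tax: $830.70 × 0.155 = $128.76
State disability insurance: $923.40 × 0.0098 = $9.05
Dental plan: $55.45
Total deductions = $65.56 + $27.14 + $75.01 + $128.76 + $9.05 + $55.45 = $360.97
Net pay = $923.40 − $360.97 = $562.43

$562.43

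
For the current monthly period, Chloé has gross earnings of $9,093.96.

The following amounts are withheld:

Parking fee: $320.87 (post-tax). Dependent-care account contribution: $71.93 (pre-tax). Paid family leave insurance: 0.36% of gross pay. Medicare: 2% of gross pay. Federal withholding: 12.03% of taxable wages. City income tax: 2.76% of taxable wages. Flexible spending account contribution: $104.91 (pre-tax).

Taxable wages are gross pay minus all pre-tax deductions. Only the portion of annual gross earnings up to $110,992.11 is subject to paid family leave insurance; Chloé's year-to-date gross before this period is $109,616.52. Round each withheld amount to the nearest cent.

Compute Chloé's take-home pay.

Dependent-care account contribution: $71.93
Flexible spending account contribution: $104.91
Pre-tax total = $71.93 + $104.91 = $176.84
Taxable wages = $9,093.96 − $176.84 = $8,917.12
City income tax: $8,917.12 × 0.0276 = $246.11
Federal withholding: $8,917.12 × 0.1203 = $1,072.73
Medicare: $9,093.96 × 0.02 = $181.88
Paid family leave insurance: only $110,992.11 − $109,616.52 = $1,375.59 of this check is subject → $1,375.59 × 0.0036 = $4.95
Parking fee: $320.87
Total deductions = $71.93 + $104.91 + $246.11 + $1,072.73 + $181.88 + $4.95 + $320.87 = $2,003.38
Net pay = $9,093.96 − $2,003.38 = $7,090.58

$7,090.58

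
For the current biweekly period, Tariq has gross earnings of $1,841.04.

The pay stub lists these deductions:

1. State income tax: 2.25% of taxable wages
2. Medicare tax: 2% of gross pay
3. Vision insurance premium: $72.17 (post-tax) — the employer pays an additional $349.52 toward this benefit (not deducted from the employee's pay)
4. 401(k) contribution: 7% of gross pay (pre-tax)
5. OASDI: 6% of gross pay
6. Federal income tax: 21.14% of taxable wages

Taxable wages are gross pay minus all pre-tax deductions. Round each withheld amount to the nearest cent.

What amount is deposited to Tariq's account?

401(k) contribution: $1,841.04 × 0.07 = $128.87
Taxable wages = $1,841.04 − $128.87 = $1,712.17
State income tax: $1,712.17 × 0.0225 = $38.52
Federal income tax: $1,712.17 × 0.2114 = $361.95
Medicare tax: $1,841.04 × 0.02 = $36.82
OASDI: $1,841.04 × 0.06 = $110.46
Vision insurance premium: $72.17
(Employer's $349.52 toward vision insurance premium is not withheld from the employee.)
Total deductions = $128.87 + $38.52 + $361.95 + $36.82 + $110.46 + $72.17 = $748.79
Net pay = $1,841.04 − $748.79 = $1,092.25

$1,092.25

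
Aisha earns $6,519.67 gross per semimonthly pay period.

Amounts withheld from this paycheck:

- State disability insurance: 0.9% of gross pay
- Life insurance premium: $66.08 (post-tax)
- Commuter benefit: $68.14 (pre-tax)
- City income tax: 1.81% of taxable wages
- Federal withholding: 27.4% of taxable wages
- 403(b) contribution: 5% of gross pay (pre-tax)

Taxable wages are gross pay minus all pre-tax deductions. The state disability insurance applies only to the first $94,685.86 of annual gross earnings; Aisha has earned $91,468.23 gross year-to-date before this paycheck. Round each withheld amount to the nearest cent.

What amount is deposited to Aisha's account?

403(b) contribution: $6,519.67 × 0.05 = $325.98
Commuter benefit: $68.14
Pre-tax total = $325.98 + $68.14 = $394.12
Taxable wages = $6,519.67 − $394.12 = $6,125.55
City income tax: $6,125.55 × 0.0181 = $110.87
Federal withholding: $6,125.55 × 0.274 = $1,678.40
State disability insurance: only $94,685.86 − $91,468.23 = $3,217.63 of this check is subject → $3,217.63 × 0.009 = $28.96
Life insurance premium: $66.08
Total deductions = $325.98 + $68.14 + $110.87 + $1,678.40 + $28.96 + $66.08 = $2,278.43
Net pay = $6,519.67 − $2,278.43 = $4,241.24

$4,241.24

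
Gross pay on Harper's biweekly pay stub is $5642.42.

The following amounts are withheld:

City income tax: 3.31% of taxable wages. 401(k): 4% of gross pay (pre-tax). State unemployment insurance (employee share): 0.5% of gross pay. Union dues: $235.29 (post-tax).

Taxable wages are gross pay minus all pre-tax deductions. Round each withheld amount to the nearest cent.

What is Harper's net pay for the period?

$4973.93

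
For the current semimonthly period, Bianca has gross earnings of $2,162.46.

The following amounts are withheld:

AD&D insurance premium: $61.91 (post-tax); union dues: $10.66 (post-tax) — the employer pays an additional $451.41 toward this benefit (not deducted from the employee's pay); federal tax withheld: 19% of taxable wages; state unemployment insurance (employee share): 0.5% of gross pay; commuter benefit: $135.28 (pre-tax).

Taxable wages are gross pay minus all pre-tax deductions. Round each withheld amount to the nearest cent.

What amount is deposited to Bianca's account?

$1,558.64

Commuter benefit: $135.28
Taxable wages = $2,162.46 − $135.28 = $2,027.18
Federal tax withheld: $2,027.18 × 0.19 = $385.16
State unemployment insurance (employee share): $2,162.46 × 0.005 = $10.81
Union dues: $10.66
AD&D insurance premium: $61.91
(Employer's $451.41 toward union dues is not withheld from the employee.)
Total deductions = $135.28 + $385.16 + $10.81 + $10.66 + $61.91 = $603.82
Net pay = $2,162.46 − $603.82 = $1,558.64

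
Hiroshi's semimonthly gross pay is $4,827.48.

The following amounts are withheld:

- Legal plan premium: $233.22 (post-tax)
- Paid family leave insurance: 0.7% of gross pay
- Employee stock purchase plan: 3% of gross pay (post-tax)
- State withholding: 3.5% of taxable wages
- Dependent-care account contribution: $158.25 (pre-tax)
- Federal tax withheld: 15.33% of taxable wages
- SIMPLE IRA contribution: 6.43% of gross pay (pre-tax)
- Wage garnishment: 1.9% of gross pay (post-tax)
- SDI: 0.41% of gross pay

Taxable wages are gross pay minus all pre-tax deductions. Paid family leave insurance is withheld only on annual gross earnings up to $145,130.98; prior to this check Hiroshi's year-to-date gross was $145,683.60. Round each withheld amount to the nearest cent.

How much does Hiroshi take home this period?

$3,048.50

Dependent-care account contribution: $158.25
SIMPLE IRA contribution: $4,827.48 × 0.0643 = $310.41
Pre-tax total = $158.25 + $310.41 = $468.66
Taxable wages = $4,827.48 − $468.66 = $4,358.82
State withholding: $4,358.82 × 0.035 = $152.56
Federal tax withheld: $4,358.82 × 0.1533 = $668.21
Paid family leave insurance: annual cap $145,130.98 already reached (YTD $145,683.60), so $0.00
SDI: $4,827.48 × 0.0041 = $19.79
Employee stock purchase plan: $4,827.48 × 0.03 = $144.82
Wage garnishment: $4,827.48 × 0.019 = $91.72
Legal plan premium: $233.22
Total deductions = $158.25 + $310.41 + $152.56 + $668.21 + $0.00 + $19.79 + $144.82 + $91.72 + $233.22 = $1,778.98
Net pay = $4,827.48 − $1,778.98 = $3,048.50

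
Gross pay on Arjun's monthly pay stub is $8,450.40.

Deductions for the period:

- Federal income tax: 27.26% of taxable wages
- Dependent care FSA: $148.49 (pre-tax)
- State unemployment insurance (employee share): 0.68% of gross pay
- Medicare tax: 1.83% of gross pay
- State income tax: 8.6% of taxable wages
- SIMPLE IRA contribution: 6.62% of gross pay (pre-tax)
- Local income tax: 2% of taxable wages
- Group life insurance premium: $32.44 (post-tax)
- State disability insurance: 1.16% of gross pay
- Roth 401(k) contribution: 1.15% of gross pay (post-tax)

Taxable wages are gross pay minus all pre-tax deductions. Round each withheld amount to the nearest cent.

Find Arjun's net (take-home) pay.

$4,371.45

Dependent care FSA: $148.49
SIMPLE IRA contribution: $8,450.40 × 0.0662 = $559.42
Pre-tax total = $148.49 + $559.42 = $707.91
Taxable wages = $8,450.40 − $707.91 = $7,742.49
State income tax: $7,742.49 × 0.086 = $665.85
Local income tax: $7,742.49 × 0.02 = $154.85
Federal income tax: $7,742.49 × 0.2726 = $2,110.60
State unemployment insurance (employee share): $8,450.40 × 0.0068 = $57.46
Medicare tax: $8,450.40 × 0.0183 = $154.64
State disability insurance: $8,450.40 × 0.0116 = $98.02
Roth 401(k) contribution: $8,450.40 × 0.0115 = $97.18
Group life insurance premium: $32.44
Total deductions = $148.49 + $559.42 + $665.85 + $154.85 + $2,110.60 + $57.46 + $154.64 + $98.02 + $97.18 + $32.44 = $4,078.95
Net pay = $8,450.40 − $4,078.95 = $4,371.45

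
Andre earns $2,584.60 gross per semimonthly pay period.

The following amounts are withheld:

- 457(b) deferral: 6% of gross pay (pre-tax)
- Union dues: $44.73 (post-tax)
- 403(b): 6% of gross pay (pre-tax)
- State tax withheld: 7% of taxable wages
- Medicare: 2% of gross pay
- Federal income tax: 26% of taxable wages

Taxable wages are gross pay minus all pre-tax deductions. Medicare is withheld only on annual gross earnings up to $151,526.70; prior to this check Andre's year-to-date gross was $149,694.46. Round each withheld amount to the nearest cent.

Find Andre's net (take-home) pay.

$1,442.51

457(b) deferral: $2,584.60 × 0.06 = $155.08
403(b): $2,584.60 × 0.06 = $155.08
Pre-tax total = $155.08 + $155.08 = $310.16
Taxable wages = $2,584.60 − $310.16 = $2,274.44
Federal income tax: $2,274.44 × 0.26 = $591.35
State tax withheld: $2,274.44 × 0.07 = $159.21
Medicare: only $151,526.70 − $149,694.46 = $1,832.24 of this check is subject → $1,832.24 × 0.02 = $36.64
Union dues: $44.73
Total deductions = $155.08 + $155.08 + $591.35 + $159.21 + $36.64 + $44.73 = $1,142.09
Net pay = $2,584.60 − $1,142.09 = $1,442.51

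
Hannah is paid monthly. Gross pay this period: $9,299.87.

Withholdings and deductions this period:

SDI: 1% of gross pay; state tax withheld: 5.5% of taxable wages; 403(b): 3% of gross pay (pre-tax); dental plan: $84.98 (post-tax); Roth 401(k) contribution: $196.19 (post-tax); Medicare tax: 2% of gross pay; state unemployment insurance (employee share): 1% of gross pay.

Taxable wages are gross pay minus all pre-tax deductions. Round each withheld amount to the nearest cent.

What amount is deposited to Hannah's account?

$7,871.55

403(b): $9,299.87 × 0.03 = $279.00
Taxable wages = $9,299.87 − $279.00 = $9,020.87
State tax withheld: $9,020.87 × 0.055 = $496.15
Medicare tax: $9,299.87 × 0.02 = $186.00
State unemployment insurance (employee share): $9,299.87 × 0.01 = $93.00
SDI: $9,299.87 × 0.01 = $93.00
Dental plan: $84.98
Roth 401(k) contribution: $196.19
Total deductions = $279.00 + $496.15 + $186.00 + $93.00 + $93.00 + $84.98 + $196.19 = $1,428.32
Net pay = $9,299.87 − $1,428.32 = $7,871.55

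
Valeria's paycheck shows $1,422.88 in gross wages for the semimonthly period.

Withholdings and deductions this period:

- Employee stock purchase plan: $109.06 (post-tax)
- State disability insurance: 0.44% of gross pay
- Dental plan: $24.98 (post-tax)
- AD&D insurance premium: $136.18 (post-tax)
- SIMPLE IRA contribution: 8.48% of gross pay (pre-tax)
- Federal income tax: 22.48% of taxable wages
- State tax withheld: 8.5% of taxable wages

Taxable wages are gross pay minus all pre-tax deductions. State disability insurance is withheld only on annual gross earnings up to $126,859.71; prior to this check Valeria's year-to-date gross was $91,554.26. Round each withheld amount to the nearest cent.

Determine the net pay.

$622.31

SIMPLE IRA contribution: $1,422.88 × 0.0848 = $120.66
Taxable wages = $1,422.88 − $120.66 = $1,302.22
State tax withheld: $1,302.22 × 0.085 = $110.69
Federal income tax: $1,302.22 × 0.2248 = $292.74
State disability insurance: cap not yet reached, full $1,422.88 is subject → $1,422.88 × 0.0044 = $6.26
AD&D insurance premium: $136.18
Employee stock purchase plan: $109.06
Dental plan: $24.98
Total deductions = $120.66 + $110.69 + $292.74 + $6.26 + $136.18 + $109.06 + $24.98 = $800.57
Net pay = $1,422.88 − $800.57 = $622.31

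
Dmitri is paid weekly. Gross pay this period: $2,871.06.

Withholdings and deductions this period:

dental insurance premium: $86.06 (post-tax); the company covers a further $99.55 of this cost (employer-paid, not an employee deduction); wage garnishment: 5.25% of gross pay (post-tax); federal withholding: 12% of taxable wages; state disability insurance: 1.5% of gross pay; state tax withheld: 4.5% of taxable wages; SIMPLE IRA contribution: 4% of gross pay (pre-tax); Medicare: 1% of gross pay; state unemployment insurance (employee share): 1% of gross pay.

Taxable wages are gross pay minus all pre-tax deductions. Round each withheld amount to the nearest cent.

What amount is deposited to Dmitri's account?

SIMPLE IRA contribution: $2,871.06 × 0.04 = $114.84
Taxable wages = $2,871.06 − $114.84 = $2,756.22
Federal withholding: $2,756.22 × 0.12 = $330.75
State tax withheld: $2,756.22 × 0.045 = $124.03
State unemployment insurance (employee share): $2,871.06 × 0.01 = $28.71
Medicare: $2,871.06 × 0.01 = $28.71
State disability insurance: $2,871.06 × 0.015 = $43.07
Wage garnishment: $2,871.06 × 0.0525 = $150.73
Dental insurance premium: $86.06
(Employer's $99.55 toward dental insurance premium is not withheld from the employee.)
Total deductions = $114.84 + $330.75 + $124.03 + $28.71 + $28.71 + $43.07 + $150.73 + $86.06 = $906.90
Net pay = $2,871.06 − $906.90 = $1,964.16

$1,964.16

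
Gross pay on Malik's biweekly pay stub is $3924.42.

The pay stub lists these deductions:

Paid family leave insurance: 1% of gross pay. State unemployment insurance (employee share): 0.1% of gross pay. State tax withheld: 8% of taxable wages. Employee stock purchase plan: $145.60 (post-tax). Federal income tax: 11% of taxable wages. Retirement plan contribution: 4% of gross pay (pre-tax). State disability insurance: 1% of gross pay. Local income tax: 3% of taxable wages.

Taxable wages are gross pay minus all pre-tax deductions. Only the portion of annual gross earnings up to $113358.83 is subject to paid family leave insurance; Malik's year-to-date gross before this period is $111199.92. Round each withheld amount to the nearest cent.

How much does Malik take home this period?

$2728.25

Retirement plan contribution: $3924.42 × 0.04 = $156.98
Taxable wages = $3924.42 − $156.98 = $3767.44
Federal income tax: $3767.44 × 0.11 = $414.42
Local income tax: $3767.44 × 0.03 = $113.02
State tax withheld: $3767.44 × 0.08 = $301.40
State unemployment insurance (employee share): $3924.42 × 0.001 = $3.92
Paid family leave insurance: only $113358.83 − $111199.92 = $2158.91 of this check is subject → $2158.91 × 0.01 = $21.59
State disability insurance: $3924.42 × 0.01 = $39.24
Employee stock purchase plan: $145.60
Total deductions = $156.98 + $414.42 + $113.02 + $301.40 + $3.92 + $21.59 + $39.24 + $145.60 = $1196.17
Net pay = $3924.42 − $1196.17 = $2728.25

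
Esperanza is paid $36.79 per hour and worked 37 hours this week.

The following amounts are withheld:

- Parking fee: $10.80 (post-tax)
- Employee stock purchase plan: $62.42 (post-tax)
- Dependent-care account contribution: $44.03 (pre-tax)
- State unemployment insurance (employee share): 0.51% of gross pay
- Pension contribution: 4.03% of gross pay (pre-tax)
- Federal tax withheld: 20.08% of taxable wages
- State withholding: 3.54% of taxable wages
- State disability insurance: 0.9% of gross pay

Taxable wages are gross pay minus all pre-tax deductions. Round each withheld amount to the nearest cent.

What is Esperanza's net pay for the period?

Gross pay: 37 × $36.79 = $1,361.23
Dependent-care account contribution: $44.03
Pension contribution: $1,361.23 × 0.0403 = $54.86
Pre-tax total = $44.03 + $54.86 = $98.89
Taxable wages = $1,361.23 − $98.89 = $1,262.34
Federal tax withheld: $1,262.34 × 0.2008 = $253.48
State withholding: $1,262.34 × 0.0354 = $44.69
State disability insurance: $1,361.23 × 0.009 = $12.25
State unemployment insurance (employee share): $1,361.23 × 0.0051 = $6.94
Employee stock purchase plan: $62.42
Parking fee: $10.80
Total deductions = $44.03 + $54.86 + $253.48 + $44.69 + $12.25 + $6.94 + $62.42 + $10.80 = $489.47
Net pay = $1,361.23 − $489.47 = $871.76

$871.76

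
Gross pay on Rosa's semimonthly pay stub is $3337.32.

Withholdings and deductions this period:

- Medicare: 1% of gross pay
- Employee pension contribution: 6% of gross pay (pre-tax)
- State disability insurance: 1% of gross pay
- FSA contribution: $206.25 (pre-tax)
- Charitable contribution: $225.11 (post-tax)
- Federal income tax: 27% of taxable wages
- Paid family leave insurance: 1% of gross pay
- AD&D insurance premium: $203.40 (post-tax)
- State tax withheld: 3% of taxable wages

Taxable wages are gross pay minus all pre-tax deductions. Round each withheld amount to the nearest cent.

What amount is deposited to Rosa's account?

FSA contribution: $206.25
Employee pension contribution: $3337.32 × 0.06 = $200.24
Pre-tax total = $206.25 + $200.24 = $406.49
Taxable wages = $3337.32 − $406.49 = $2930.83
Federal income tax: $2930.83 × 0.27 = $791.32
State tax withheld: $2930.83 × 0.03 = $87.92
Medicare: $3337.32 × 0.01 = $33.37
Paid family leave insurance: $3337.32 × 0.01 = $33.37
State disability insurance: $3337.32 × 0.01 = $33.37
Charitable contribution: $225.11
AD&D insurance premium: $203.40
Total deductions = $206.25 + $200.24 + $791.32 + $87.92 + $33.37 + $33.37 + $33.37 + $225.11 + $203.40 = $1814.35
Net pay = $3337.32 − $1814.35 = $1522.97

$1522.97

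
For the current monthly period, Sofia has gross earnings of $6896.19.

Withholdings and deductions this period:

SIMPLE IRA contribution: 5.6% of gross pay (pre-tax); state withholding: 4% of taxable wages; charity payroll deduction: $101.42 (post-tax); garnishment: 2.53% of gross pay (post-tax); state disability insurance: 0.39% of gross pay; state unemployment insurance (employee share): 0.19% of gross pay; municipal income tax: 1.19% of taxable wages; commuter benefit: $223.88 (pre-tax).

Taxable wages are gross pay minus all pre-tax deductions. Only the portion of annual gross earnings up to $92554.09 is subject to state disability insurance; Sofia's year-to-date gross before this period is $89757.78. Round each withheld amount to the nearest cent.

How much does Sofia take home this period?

Commuter benefit: $223.88
SIMPLE IRA contribution: $6896.19 × 0.056 = $386.19
Pre-tax total = $223.88 + $386.19 = $610.07
Taxable wages = $6896.19 − $610.07 = $6286.12
State withholding: $6286.12 × 0.04 = $251.44
Municipal income tax: $6286.12 × 0.0119 = $74.80
State unemployment insurance (employee share): $6896.19 × 0.0019 = $13.10
State disability insurance: only $92554.09 − $89757.78 = $2796.31 of this check is subject → $2796.31 × 0.0039 = $10.91
Charity payroll deduction: $101.42
Garnishment: $6896.19 × 0.0253 = $174.47
Total deductions = $223.88 + $386.19 + $251.44 + $74.80 + $13.10 + $10.91 + $101.42 + $174.47 = $1236.21
Net pay = $6896.19 − $1236.21 = $5659.98

$5659.98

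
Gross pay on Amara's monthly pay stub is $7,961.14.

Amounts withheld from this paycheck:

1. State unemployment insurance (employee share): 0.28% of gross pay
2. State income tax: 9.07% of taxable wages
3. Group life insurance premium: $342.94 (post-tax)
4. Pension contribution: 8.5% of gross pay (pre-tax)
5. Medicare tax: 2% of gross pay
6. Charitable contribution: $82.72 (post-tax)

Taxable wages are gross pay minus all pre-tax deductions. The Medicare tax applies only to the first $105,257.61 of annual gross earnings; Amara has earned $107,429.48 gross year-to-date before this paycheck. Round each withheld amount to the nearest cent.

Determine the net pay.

$6,175.79

Pension contribution: $7,961.14 × 0.085 = $676.70
Taxable wages = $7,961.14 − $676.70 = $7,284.44
State income tax: $7,284.44 × 0.0907 = $660.70
State unemployment insurance (employee share): $7,961.14 × 0.0028 = $22.29
Medicare tax: annual cap $105,257.61 already reached (YTD $107,429.48), so $0.00
Group life insurance premium: $342.94
Charitable contribution: $82.72
Total deductions = $676.70 + $660.70 + $22.29 + $0.00 + $342.94 + $82.72 = $1,785.35
Net pay = $7,961.14 − $1,785.35 = $6,175.79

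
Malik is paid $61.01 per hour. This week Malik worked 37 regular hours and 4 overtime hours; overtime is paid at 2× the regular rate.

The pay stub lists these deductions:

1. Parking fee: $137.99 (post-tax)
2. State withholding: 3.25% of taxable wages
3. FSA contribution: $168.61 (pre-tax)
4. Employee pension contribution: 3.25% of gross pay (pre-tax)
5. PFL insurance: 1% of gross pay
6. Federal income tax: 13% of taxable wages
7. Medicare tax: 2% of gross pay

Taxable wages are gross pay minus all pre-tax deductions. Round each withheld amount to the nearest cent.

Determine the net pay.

$1,863.02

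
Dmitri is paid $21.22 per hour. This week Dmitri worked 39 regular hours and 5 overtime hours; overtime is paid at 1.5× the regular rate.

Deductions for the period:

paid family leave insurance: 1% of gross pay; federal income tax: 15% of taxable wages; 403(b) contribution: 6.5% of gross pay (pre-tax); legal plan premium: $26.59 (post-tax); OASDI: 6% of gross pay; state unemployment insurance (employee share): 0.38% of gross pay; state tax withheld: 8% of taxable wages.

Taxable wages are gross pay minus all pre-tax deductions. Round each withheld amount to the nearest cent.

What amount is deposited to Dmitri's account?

$610.98

Regular pay: 39 × $21.22 = $827.58
Overtime pay: 5 × $21.22 × 1.5 = $159.15
Gross pay = $827.58 + $159.15 = $986.73
403(b) contribution: $986.73 × 0.065 = $64.14
Taxable wages = $986.73 − $64.14 = $922.59
Federal income tax: $922.59 × 0.15 = $138.39
State tax withheld: $922.59 × 0.08 = $73.81
Paid family leave insurance: $986.73 × 0.01 = $9.87
OASDI: $986.73 × 0.06 = $59.20
State unemployment insurance (employee share): $986.73 × 0.0038 = $3.75
Legal plan premium: $26.59
Total deductions = $64.14 + $138.39 + $73.81 + $9.87 + $59.20 + $3.75 + $26.59 = $375.75
Net pay = $986.73 − $375.75 = $610.98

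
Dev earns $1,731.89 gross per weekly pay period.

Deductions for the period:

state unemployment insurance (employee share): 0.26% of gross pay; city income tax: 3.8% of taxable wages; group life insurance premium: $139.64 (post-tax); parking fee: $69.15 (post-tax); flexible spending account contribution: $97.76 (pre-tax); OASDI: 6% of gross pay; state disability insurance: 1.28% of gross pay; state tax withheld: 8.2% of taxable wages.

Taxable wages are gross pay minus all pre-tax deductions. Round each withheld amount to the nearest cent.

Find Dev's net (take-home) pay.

Flexible spending account contribution: $97.76
Taxable wages = $1,731.89 − $97.76 = $1,634.13
City income tax: $1,634.13 × 0.038 = $62.10
State tax withheld: $1,634.13 × 0.082 = $134.00
OASDI: $1,731.89 × 0.06 = $103.91
State unemployment insurance (employee share): $1,731.89 × 0.0026 = $4.50
State disability insurance: $1,731.89 × 0.0128 = $22.17
Parking fee: $69.15
Group life insurance premium: $139.64
Total deductions = $97.76 + $62.10 + $134.00 + $103.91 + $4.50 + $22.17 + $69.15 + $139.64 = $633.23
Net pay = $1,731.89 − $633.23 = $1,098.66

$1,098.66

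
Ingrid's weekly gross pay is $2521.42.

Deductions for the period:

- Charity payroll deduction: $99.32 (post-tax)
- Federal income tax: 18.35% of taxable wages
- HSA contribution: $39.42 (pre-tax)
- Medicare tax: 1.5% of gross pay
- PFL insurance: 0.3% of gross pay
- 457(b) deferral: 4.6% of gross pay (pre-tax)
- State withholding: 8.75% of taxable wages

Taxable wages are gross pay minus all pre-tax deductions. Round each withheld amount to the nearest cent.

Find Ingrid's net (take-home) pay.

$1580.12

457(b) deferral: $2521.42 × 0.046 = $115.99
HSA contribution: $39.42
Pre-tax total = $115.99 + $39.42 = $155.41
Taxable wages = $2521.42 − $155.41 = $2366.01
State withholding: $2366.01 × 0.0875 = $207.03
Federal income tax: $2366.01 × 0.1835 = $434.16
Medicare tax: $2521.42 × 0.015 = $37.82
PFL insurance: $2521.42 × 0.003 = $7.56
Charity payroll deduction: $99.32
Total deductions = $115.99 + $39.42 + $207.03 + $434.16 + $37.82 + $7.56 + $99.32 = $941.30
Net pay = $2521.42 − $941.30 = $1580.12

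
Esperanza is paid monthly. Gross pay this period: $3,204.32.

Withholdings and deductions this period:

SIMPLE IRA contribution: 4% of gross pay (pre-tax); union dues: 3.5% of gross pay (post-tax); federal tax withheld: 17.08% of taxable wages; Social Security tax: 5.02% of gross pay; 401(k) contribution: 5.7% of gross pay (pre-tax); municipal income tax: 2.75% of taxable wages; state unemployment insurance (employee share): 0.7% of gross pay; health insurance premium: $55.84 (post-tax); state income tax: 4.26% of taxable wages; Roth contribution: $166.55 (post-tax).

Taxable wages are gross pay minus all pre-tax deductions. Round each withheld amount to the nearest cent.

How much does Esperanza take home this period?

401(k) contribution: $3,204.32 × 0.057 = $182.65
SIMPLE IRA contribution: $3,204.32 × 0.04 = $128.17
Pre-tax total = $182.65 + $128.17 = $310.82
Taxable wages = $3,204.32 − $310.82 = $2,893.50
Federal tax withheld: $2,893.50 × 0.1708 = $494.21
Municipal income tax: $2,893.50 × 0.0275 = $79.57
State income tax: $2,893.50 × 0.0426 = $123.26
State unemployment insurance (employee share): $3,204.32 × 0.007 = $22.43
Social Security tax: $3,204.32 × 0.0502 = $160.86
Health insurance premium: $55.84
Union dues: $3,204.32 × 0.035 = $112.15
Roth contribution: $166.55
Total deductions = $182.65 + $128.17 + $494.21 + $79.57 + $123.26 + $22.43 + $160.86 + $55.84 + $112.15 + $166.55 = $1,525.69
Net pay = $3,204.32 − $1,525.69 = $1,678.63

$1,678.63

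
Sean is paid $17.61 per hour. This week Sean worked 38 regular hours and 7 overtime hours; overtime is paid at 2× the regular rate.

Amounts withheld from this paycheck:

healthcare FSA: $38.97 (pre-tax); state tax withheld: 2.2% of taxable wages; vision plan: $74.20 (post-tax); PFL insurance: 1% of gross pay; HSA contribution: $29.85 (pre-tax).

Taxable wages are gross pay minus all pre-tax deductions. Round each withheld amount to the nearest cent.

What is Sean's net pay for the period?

$744.91

Regular pay: 38 × $17.61 = $669.18
Overtime pay: 7 × $17.61 × 2 = $246.54
Gross pay = $669.18 + $246.54 = $915.72
HSA contribution: $29.85
Healthcare FSA: $38.97
Pre-tax total = $29.85 + $38.97 = $68.82
Taxable wages = $915.72 − $68.82 = $846.90
State tax withheld: $846.90 × 0.022 = $18.63
PFL insurance: $915.72 × 0.01 = $9.16
Vision plan: $74.20
Total deductions = $29.85 + $38.97 + $18.63 + $9.16 + $74.20 = $170.81
Net pay = $915.72 − $170.81 = $744.91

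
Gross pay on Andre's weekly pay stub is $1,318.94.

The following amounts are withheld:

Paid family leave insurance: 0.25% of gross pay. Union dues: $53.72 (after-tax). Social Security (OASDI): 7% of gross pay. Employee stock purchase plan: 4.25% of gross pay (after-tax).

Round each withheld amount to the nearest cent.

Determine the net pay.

Paid family leave insurance: $1,318.94 × 0.0025 = $3.30
Social Security (OASDI): $1,318.94 × 0.07 = $92.33
Employee stock purchase plan: $1,318.94 × 0.0425 = $56.05
Union dues: $53.72
Total deductions = $3.30 + $92.33 + $56.05 + $53.72 = $205.40
Net pay = $1,318.94 − $205.40 = $1,113.54

$1,113.54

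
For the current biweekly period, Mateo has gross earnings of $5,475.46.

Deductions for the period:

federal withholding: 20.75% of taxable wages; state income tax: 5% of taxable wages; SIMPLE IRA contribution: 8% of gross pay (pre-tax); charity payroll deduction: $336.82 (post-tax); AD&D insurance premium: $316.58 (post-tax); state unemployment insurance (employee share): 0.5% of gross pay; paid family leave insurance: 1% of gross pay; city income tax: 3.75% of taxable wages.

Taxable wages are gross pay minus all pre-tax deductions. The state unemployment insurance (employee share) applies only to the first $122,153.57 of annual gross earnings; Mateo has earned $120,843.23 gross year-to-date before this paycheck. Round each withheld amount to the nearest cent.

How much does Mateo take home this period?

$2,836.69

SIMPLE IRA contribution: $5,475.46 × 0.08 = $438.04
Taxable wages = $5,475.46 − $438.04 = $5,037.42
State income tax: $5,037.42 × 0.05 = $251.87
City income tax: $5,037.42 × 0.0375 = $188.90
Federal withholding: $5,037.42 × 0.2075 = $1,045.26
State unemployment insurance (employee share): only $122,153.57 − $120,843.23 = $1,310.34 of this check is subject → $1,310.34 × 0.005 = $6.55
Paid family leave insurance: $5,475.46 × 0.01 = $54.75
AD&D insurance premium: $316.58
Charity payroll deduction: $336.82
Total deductions = $438.04 + $251.87 + $188.90 + $1,045.26 + $6.55 + $54.75 + $316.58 + $336.82 = $2,638.77
Net pay = $5,475.46 − $2,638.77 = $2,836.69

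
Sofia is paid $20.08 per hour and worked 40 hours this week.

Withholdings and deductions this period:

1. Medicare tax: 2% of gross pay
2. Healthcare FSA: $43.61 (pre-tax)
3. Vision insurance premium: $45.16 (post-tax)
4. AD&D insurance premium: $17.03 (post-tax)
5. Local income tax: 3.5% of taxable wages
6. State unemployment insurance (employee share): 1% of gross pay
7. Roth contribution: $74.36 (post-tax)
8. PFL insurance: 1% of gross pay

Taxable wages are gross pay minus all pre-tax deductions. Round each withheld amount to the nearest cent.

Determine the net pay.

Gross pay: 40 × $20.08 = $803.20
Healthcare FSA: $43.61
Taxable wages = $803.20 − $43.61 = $759.59
Local income tax: $759.59 × 0.035 = $26.59
PFL insurance: $803.20 × 0.01 = $8.03
State unemployment insurance (employee share): $803.20 × 0.01 = $8.03
Medicare tax: $803.20 × 0.02 = $16.06
Roth contribution: $74.36
AD&D insurance premium: $17.03
Vision insurance premium: $45.16
Total deductions = $43.61 + $26.59 + $8.03 + $8.03 + $16.06 + $74.36 + $17.03 + $45.16 = $238.87
Net pay = $803.20 − $238.87 = $564.33

$564.33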